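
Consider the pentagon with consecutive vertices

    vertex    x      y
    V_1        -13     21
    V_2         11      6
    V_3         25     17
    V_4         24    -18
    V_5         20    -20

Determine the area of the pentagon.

545

Apply the shoelace (surveyor's) formula: 2A = Σ (x_i·y_{i+1} − x_{i+1}·y_i), indices taken mod 5.
Σ = (-309) + (37) + (-858) + (-120) + (160) = -1090
Area = |Σ|/2 = 545.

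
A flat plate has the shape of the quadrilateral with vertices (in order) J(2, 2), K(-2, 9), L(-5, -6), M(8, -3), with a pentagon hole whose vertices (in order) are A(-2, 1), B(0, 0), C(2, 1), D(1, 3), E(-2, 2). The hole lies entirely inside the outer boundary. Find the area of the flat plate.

Outer boundary:
Apply the shoelace formula: 2A = Σ (x_i·y_{i+1} − x_{i+1}·y_i), indices taken mod 4.
Cross-terms: 22, 57, 63, 22  ⇒  Σ = 164
Area = |Σ|/2 = 82.
Hole:
Apply the shoelace formula: 2A = Σ (x_i·y_{i+1} − x_{i+1}·y_i), indices taken mod 5.
Σ = (0) + (0) + (5) + (8) + (2) = 15
Area = |Σ|/2 = 7.5.
Net area = 82 − 7.5 = 74.5.

74.5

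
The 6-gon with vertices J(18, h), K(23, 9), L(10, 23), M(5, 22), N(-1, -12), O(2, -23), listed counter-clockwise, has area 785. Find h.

The doubled signed area Σ (x_i y_{i+1} − x_{i+1} y_i) is linear in h.
With h=0 it equals 1129; the coefficient of h is -21 (from the two edges through J).
So -21·h + 1129 = 2·785 = 1570 ⇒ h = -21.

-21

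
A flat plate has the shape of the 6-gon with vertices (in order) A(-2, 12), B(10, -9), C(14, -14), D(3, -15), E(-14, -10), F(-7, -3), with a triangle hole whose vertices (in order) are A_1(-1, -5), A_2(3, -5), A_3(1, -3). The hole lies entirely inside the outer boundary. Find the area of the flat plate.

Outer boundary:
Apply Gauss's area formula: 2A = Σ (x_i·y_{i+1} − x_{i+1}·y_i), indices taken mod 6.
Σ = (-102) + (-14) + (-168) + (-240) + (-28) + (-90) = -642
Area = |Σ|/2 = 321.
Hole:
Apply the shoelace (surveyor's) formula: 2A = Σ (x_i·y_{i+1} − x_{i+1}·y_i), indices taken mod 3.
A_1→A_2: (-1)(-5) − (3)(-5) = 20
A_2→A_3: (3)(-3) − (1)(-5) = -4
A_3→A_1: (1)(-5) − (-1)(-3) = -8
Σ = 8
Area = |Σ|/2 = 4.
Net area = 321 − 4 = 317.

317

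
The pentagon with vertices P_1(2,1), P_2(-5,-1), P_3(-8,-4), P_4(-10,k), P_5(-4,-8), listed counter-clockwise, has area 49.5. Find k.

-8

Write out the shoelace sum; only the two edges meeting at P_4 involve k:
2·Area = [((-8)·k − (-10)·(-4)) + ((-10)·(-8) − (-4)·k)] + 27
       = -4·k + 67 = 99
⇒ k = -8.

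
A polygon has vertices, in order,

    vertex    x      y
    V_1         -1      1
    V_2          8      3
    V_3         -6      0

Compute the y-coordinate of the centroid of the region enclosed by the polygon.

4/3

Apply the shoelace (surveyor's) formula. First the cross-terms c_i = x_i·y_{i+1} − x_{i+1}·y_i:
  -11, 18, -6  ⇒  2A = 1, A = 0.5.
Then Σ (y_i + y_{i+1})·c_i = 4, so ȳ = 4 / (6·0.5) = 4/3.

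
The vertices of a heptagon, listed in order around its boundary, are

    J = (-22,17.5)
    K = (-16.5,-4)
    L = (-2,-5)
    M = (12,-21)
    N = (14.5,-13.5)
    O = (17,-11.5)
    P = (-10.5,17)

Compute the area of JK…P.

558.5

Σ = (376.75) + (74.5) + (102) + (142.5) + (62.75) + (168.25) + (190.25) = 1117
Area = |Σ|/2 = 558.5.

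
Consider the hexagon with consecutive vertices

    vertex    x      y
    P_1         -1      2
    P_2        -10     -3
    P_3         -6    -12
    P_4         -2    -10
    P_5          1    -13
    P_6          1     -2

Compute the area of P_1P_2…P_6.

Apply Gauss's area formula: 2A = Σ (x_i·y_{i+1} − x_{i+1}·y_i), indices taken mod 6.
Cross-terms: 23, 102, 36, 36, 11, 0  ⇒  Σ = 208
Area = |Σ|/2 = 104.

104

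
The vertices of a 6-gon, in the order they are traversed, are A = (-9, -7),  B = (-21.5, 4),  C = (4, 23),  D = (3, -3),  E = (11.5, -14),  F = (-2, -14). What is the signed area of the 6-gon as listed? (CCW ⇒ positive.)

-543.25

Cross-terms: -186.5, -510.5, -81, -7.5, -189, -112  ⇒  Σ = -1086.5
Signed area = Σ/2 = -543.25 (negative ⇒ clockwise traversal).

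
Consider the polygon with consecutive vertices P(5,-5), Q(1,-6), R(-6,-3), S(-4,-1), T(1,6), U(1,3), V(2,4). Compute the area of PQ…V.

Σ = (-25) + (-39) + (-6) + (-23) + (-3) + (-2) + (-30) = -128
Area = |Σ|/2 = 64.

64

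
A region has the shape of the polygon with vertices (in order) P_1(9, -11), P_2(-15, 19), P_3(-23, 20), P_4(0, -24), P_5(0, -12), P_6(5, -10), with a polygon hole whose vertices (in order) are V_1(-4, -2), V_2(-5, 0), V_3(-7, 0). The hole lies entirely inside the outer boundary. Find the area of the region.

393

Outer boundary:
Σ = (6) + (137) + (552) + (0) + (60) + (35) = 790
Area = |Σ|/2 = 395.
Hole:
V_1→V_2: (-4)(0) − (-5)(-2) = -10
V_2→V_3: (-5)(0) − (-7)(0) = 0
V_3→V_1: (-7)(-2) − (-4)(0) = 14
Σ = 4
Area = |Σ|/2 = 2.
Net area = 395 − 2 = 393.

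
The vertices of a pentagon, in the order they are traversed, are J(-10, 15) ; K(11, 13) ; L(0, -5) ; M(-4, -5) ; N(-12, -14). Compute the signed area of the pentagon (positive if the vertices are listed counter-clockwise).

Cross-terms: -295, -55, -20, -4, -320  ⇒  Σ = -694
Signed area = Σ/2 = -347 (negative ⇒ clockwise traversal).

-347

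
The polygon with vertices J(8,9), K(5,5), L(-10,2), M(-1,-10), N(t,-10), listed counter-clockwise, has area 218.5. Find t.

The doubled signed area Σ (x_i y_{i+1} − x_{i+1} y_i) is linear in t.
With t=0 it equals 247; the coefficient of t is 19 (from the two edges through N).
So 19·t + 247 = 2·218.5 = 437 ⇒ t = 10.

10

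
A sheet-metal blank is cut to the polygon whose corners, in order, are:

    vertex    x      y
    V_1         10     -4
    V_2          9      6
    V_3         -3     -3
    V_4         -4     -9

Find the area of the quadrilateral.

Apply the shoelace (surveyor's) formula: 2A = Σ (x_i·y_{i+1} − x_{i+1}·y_i), indices taken mod 4.
Σ = (96) + (-9) + (15) + (106) = 208
Area = |Σ|/2 = 104.

104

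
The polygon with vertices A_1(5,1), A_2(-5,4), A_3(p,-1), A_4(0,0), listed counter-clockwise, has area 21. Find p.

Write out the shoelace sum; only the two edges meeting at A_3 involve p:
2·Area = [((-5)·(-1) − p·4) + (p·0 − 0·(-1))] + 25
       = -4·p + 30 = 42
⇒ p = -3.

-3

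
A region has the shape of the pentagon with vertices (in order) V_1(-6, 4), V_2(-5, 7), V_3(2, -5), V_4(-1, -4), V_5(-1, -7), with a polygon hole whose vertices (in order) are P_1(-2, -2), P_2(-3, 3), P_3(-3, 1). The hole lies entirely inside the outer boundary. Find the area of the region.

Outer boundary:
Σ = (-22) + (11) + (-13) + (3) + (-46) = -67
Area = |Σ|/2 = 33.5.
Hole:
P_1→P_2: (-2)(3) − (-3)(-2) = -12
P_2→P_3: (-3)(1) − (-3)(3) = 6
P_3→P_1: (-3)(-2) − (-2)(1) = 8
Σ = 2
Area = |Σ|/2 = 1.
Net area = 33.5 − 1 = 32.5.

32.5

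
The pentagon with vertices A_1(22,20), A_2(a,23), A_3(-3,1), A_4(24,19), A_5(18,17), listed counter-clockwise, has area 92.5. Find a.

19

The doubled signed area Σ (x_i y_{i+1} − x_{i+1} y_i) is linear in a.
With a=0 it equals 546; the coefficient of a is -19 (from the two edges through A_2).
So -19·a + 546 = 2·92.5 = 185 ⇒ a = 19.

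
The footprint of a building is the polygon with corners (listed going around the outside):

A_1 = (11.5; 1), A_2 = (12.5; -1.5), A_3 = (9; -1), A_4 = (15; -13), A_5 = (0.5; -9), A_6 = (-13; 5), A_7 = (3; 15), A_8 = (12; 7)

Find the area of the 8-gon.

Apply the surveyor's formula: 2A = Σ (x_i·y_{i+1} − x_{i+1}·y_i), indices taken mod 8.
Σ = (-29.75) + (1) + (-102) + (-128.5) + (-114.5) + (-210) + (-159) + (-68.5) = -811.25
Area = |Σ|/2 = 405.625.

405.625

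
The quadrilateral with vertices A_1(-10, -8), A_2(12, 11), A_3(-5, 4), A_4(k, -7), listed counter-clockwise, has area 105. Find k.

-13

The doubled signed area Σ (x_i y_{i+1} − x_{i+1} y_i) is linear in k.
With k=0 it equals 54; the coefficient of k is -12 (from the two edges through A_4).
So -12·k + 54 = 2·105 = 210 ⇒ k = -13.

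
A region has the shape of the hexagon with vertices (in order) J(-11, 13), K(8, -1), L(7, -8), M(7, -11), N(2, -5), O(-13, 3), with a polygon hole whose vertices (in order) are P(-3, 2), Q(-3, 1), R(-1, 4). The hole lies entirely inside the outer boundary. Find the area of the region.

188.5

Outer boundary:
Apply Gauss's area formula: 2A = Σ (x_i·y_{i+1} − x_{i+1}·y_i), indices taken mod 6.
Cross-terms: -93, -57, -21, -13, -59, -136  ⇒  Σ = -379
Area = |Σ|/2 = 189.5.
Hole:
Apply the shoelace (surveyor's) formula: 2A = Σ (x_i·y_{i+1} − x_{i+1}·y_i), indices taken mod 3.
Σ = (3) + (-11) + (10) = 2
Area = |Σ|/2 = 1.
Net area = 189.5 − 1 = 188.5.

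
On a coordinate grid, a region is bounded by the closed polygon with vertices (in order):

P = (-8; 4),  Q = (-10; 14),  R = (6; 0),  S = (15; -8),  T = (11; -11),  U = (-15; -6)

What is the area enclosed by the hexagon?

310

Apply the surveyor's formula: 2A = Σ (x_i·y_{i+1} − x_{i+1}·y_i), indices taken mod 6.
Σ = (-72) + (-84) + (-48) + (-77) + (-231) + (-108) = -620
Area = |Σ|/2 = 310.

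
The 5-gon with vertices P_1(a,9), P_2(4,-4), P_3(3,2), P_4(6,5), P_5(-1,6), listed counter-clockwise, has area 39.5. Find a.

The doubled signed area Σ (x_i y_{i+1} − x_{i+1} y_i) is linear in a.
With a=0 it equals 19; the coefficient of a is -10 (from the two edges through P_1).
So -10·a + 19 = 2·39.5 = 79 ⇒ a = -6.

-6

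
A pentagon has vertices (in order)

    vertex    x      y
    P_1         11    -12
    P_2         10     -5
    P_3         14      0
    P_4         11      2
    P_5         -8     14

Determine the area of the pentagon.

137.5

Apply the shoelace formula: 2A = Σ (x_i·y_{i+1} − x_{i+1}·y_i), indices taken mod 5.
Σ = (65) + (70) + (28) + (170) + (-58) = 275
Area = |Σ|/2 = 137.5.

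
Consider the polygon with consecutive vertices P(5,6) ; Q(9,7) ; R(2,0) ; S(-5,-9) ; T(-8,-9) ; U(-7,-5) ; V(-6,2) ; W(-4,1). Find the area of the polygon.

Apply the shoelace (surveyor's) formula: 2A = Σ (x_i·y_{i+1} − x_{i+1}·y_i), indices taken mod 8.
Σ = (-19) + (-14) + (-18) + (-27) + (-23) + (-44) + (2) + (-29) = -172
Area = |Σ|/2 = 86.

86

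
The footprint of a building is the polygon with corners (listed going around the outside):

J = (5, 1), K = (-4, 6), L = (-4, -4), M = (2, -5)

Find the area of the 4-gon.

Apply Gauss's area formula: 2A = Σ (x_i·y_{i+1} − x_{i+1}·y_i), indices taken mod 4.
Cross-terms: 34, 40, 28, 27  ⇒  Σ = 129
Area = |Σ|/2 = 64.5.

64.5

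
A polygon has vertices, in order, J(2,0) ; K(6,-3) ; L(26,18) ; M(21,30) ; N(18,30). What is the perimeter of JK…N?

84

|JK| = √((4)² + (-3)²) = √25 = 5
|KL| = √((20)² + (21)²) = √841 = 29
|LM| = √((-5)² + (12)²) = √169 = 13
|MN| = √((-3)² + (0)²) = √9 = 3
|NJ| = √((-16)² + (-30)²) = √1156 = 34
Perimeter = 5 + 29 + 13 + 3 + 34 = 84.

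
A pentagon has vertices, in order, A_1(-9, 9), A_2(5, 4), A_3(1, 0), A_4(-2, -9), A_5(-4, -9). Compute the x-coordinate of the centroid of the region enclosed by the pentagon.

Apply Gauss's area formula. First the cross-terms c_i = x_i·y_{i+1} − x_{i+1}·y_i:
  -81, -4, -9, -18, -117  ⇒  2A = -229, A = -114.5.
Then Σ (x_i + x_{i+1})·c_i = 1938, so x̄ = 1938 / (6·(-114.5)) = -646/229.

-646/229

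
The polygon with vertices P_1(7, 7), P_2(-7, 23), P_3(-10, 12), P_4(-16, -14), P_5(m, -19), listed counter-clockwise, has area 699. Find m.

The doubled signed area Σ (x_i y_{i+1} − x_{i+1} y_i) is linear in m.
With m=0 it equals 1125; the coefficient of m is 21 (from the two edges through P_5).
So 21·m + 1125 = 2·699 = 1398 ⇒ m = 13.

13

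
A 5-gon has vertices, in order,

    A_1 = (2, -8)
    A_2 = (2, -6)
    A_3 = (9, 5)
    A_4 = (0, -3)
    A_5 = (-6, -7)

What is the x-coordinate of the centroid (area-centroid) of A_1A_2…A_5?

337/255

Apply the shoelace formula. First the cross-terms c_i = x_i·y_{i+1} − x_{i+1}·y_i:
  4, 64, -27, -18, 62  ⇒  2A = 85, A = 42.5.
Then Σ (x_i + x_{i+1})·c_i = 337, so x̄ = 337 / (6·42.5) = 337/255.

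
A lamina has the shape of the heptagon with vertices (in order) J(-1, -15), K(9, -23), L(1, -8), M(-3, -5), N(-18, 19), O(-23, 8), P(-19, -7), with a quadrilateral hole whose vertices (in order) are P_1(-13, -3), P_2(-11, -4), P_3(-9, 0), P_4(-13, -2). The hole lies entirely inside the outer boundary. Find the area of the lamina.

Outer boundary:
J→K: (-1)(-23) − (9)(-15) = 158
K→L: (9)(-8) − (1)(-23) = -49
L→M: (1)(-5) − (-3)(-8) = -29
M→N: (-3)(19) − (-18)(-5) = -147
N→O: (-18)(8) − (-23)(19) = 293
O→P: (-23)(-7) − (-19)(8) = 313
P→J: (-19)(-15) − (-1)(-7) = 278
Σ = 817
Area = |Σ|/2 = 408.5.
Hole:
Σ = (19) + (-36) + (18) + (13) = 14
Area = |Σ|/2 = 7.
Net area = 408.5 − 7 = 401.5.

401.5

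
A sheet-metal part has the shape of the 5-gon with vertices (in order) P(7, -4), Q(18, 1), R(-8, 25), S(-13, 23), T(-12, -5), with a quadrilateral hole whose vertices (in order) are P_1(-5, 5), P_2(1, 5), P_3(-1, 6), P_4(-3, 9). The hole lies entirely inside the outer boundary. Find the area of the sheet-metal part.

541

Outer boundary:
Apply the shoelace formula: 2A = Σ (x_i·y_{i+1} − x_{i+1}·y_i), indices taken mod 5.
P→Q: (7)(1) − (18)(-4) = 79
Q→R: (18)(25) − (-8)(1) = 458
R→S: (-8)(23) − (-13)(25) = 141
S→T: (-13)(-5) − (-12)(23) = 341
T→P: (-12)(-4) − (7)(-5) = 83
Σ = 1102
Area = |Σ|/2 = 551.
Hole:
Apply the surveyor's formula: 2A = Σ (x_i·y_{i+1} − x_{i+1}·y_i), indices taken mod 4.
Σ = (-30) + (11) + (9) + (30) = 20
Area = |Σ|/2 = 10.
Net area = 551 − 10 = 541.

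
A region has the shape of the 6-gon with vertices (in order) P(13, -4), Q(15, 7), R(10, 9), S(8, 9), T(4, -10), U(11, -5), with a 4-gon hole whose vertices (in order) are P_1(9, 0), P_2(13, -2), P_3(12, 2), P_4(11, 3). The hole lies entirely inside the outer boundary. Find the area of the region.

105

Outer boundary:
Cross-terms: 151, 65, 18, -116, 90, 21  ⇒  Σ = 229
Area = |Σ|/2 = 114.5.
Hole:
Apply Gauss's area formula: 2A = Σ (x_i·y_{i+1} − x_{i+1}·y_i), indices taken mod 4.
Σ = (-18) + (50) + (14) + (-27) = 19
Area = |Σ|/2 = 9.5.
Net area = 114.5 − 9.5 = 105.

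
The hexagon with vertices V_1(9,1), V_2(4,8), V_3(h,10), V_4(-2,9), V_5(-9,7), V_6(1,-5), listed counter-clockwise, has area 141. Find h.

3

Write out the shoelace sum; only the two edges meeting at V_3 involve h:
2·Area = [(4·10 − h·8) + (h·9 − (-2)·10)] + 219
       = 1·h + 279 = 282
⇒ h = 3.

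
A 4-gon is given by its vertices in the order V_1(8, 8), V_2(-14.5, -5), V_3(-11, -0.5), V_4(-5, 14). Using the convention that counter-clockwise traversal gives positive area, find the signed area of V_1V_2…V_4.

Apply the shoelace formula: 2A = Σ (x_i·y_{i+1} − x_{i+1}·y_i), indices taken mod 4.
Σ = (76) + (-47.75) + (-156.5) + (-152) = -280.25
Signed area = Σ/2 = -140.125 (negative ⇒ clockwise traversal).

-140.125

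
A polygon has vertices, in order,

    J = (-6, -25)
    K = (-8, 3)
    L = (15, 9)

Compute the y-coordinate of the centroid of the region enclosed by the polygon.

-13/3

Apply the shoelace (surveyor's) formula. First the cross-terms c_i = x_i·y_{i+1} − x_{i+1}·y_i:
  -218, -117, -321  ⇒  2A = -656, A = -328.
Then Σ (y_i + y_{i+1})·c_i = 8528, so ȳ = 8528 / (6·(-328)) = -13/3.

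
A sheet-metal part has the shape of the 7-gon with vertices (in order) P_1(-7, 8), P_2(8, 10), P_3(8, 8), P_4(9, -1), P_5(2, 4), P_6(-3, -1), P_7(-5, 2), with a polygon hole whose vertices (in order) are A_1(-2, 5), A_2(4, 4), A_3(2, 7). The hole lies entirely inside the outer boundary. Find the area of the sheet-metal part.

Outer boundary:
Apply the shoelace (surveyor's) formula: 2A = Σ (x_i·y_{i+1} − x_{i+1}·y_i), indices taken mod 7.
Σ = (-134) + (-16) + (-80) + (38) + (10) + (-11) + (-26) = -219
Area = |Σ|/2 = 109.5.
Hole:
Cross-terms: -28, 20, 24  ⇒  Σ = 16
Area = |Σ|/2 = 8.
Net area = 109.5 − 8 = 101.5.

101.5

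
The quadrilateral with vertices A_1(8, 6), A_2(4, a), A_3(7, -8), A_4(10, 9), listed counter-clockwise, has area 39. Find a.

3

The doubled signed area Σ (x_i y_{i+1} − x_{i+1} y_i) is linear in a.
With a=0 it equals 75; the coefficient of a is 1 (from the two edges through A_2).
So 1·a + 75 = 2·39 = 78 ⇒ a = 3.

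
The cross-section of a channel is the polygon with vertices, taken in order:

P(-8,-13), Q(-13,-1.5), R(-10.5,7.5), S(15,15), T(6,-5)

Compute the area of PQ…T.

Apply the shoelace formula: 2A = Σ (x_i·y_{i+1} − x_{i+1}·y_i), indices taken mod 5.
P→Q: (-8)(-1.5) − (-13)(-13) = -157
Q→R: (-13)(7.5) − (-10.5)(-1.5) = -113.25
R→S: (-10.5)(15) − (15)(7.5) = -270
S→T: (15)(-5) − (6)(15) = -165
T→P: (6)(-13) − (-8)(-5) = -118
Σ = -823.25
Area = |Σ|/2 = 411.625.

411.625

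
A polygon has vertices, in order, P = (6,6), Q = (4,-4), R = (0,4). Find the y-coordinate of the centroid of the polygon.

2

Apply the shoelace formula. First the cross-terms c_i = x_i·y_{i+1} − x_{i+1}·y_i:
  -48, 16, -24  ⇒  2A = -56, A = -28.
Then Σ (y_i + y_{i+1})·c_i = -336, so ȳ = -336 / (6·(-28)) = 2.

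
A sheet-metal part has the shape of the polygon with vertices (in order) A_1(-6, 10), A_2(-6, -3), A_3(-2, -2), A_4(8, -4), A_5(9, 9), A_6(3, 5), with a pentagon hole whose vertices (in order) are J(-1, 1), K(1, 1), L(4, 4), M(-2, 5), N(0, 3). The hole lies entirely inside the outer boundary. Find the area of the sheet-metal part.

135.5

Outer boundary:
Apply Gauss's area formula: 2A = Σ (x_i·y_{i+1} − x_{i+1}·y_i), indices taken mod 6.
Cross-terms: 78, 6, 24, 108, 18, 60  ⇒  Σ = 294
Area = |Σ|/2 = 147.
Hole:
J→K: (-1)(1) − (1)(1) = -2
K→L: (1)(4) − (4)(1) = 0
L→M: (4)(5) − (-2)(4) = 28
M→N: (-2)(3) − (0)(5) = -6
N→J: (0)(1) − (-1)(3) = 3
Σ = 23
Area = |Σ|/2 = 11.5.
Net area = 147 − 11.5 = 135.5.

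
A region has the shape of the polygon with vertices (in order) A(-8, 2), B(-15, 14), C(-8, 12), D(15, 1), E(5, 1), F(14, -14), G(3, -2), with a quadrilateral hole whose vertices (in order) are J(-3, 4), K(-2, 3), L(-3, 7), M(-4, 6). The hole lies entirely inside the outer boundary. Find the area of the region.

201

Outer boundary:
Apply Gauss's area formula: 2A = Σ (x_i·y_{i+1} − x_{i+1}·y_i), indices taken mod 7.
A→B: (-8)(14) − (-15)(2) = -82
B→C: (-15)(12) − (-8)(14) = -68
C→D: (-8)(1) − (15)(12) = -188
D→E: (15)(1) − (5)(1) = 10
E→F: (5)(-14) − (14)(1) = -84
F→G: (14)(-2) − (3)(-14) = 14
G→A: (3)(2) − (-8)(-2) = -10
Σ = -408
Area = |Σ|/2 = 204.
Hole:
Σ = (-1) + (-5) + (10) + (2) = 6
Area = |Σ|/2 = 3.
Net area = 204 − 3 = 201.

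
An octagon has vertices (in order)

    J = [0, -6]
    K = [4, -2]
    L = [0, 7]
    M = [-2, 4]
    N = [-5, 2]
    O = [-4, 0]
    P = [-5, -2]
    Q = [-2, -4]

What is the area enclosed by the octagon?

63

Apply the shoelace (surveyor's) formula: 2A = Σ (x_i·y_{i+1} − x_{i+1}·y_i), indices taken mod 8.
Σ = (24) + (28) + (14) + (16) + (8) + (8) + (16) + (12) = 126
Area = |Σ|/2 = 63.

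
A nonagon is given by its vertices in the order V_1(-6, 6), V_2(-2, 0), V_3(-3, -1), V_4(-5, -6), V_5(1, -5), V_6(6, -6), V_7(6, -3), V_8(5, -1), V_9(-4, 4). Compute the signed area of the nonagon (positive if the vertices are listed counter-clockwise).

V_1→V_2: (-6)(0) − (-2)(6) = 12
V_2→V_3: (-2)(-1) − (-3)(0) = 2
V_3→V_4: (-3)(-6) − (-5)(-1) = 13
V_4→V_5: (-5)(-5) − (1)(-6) = 31
V_5→V_6: (1)(-6) − (6)(-5) = 24
V_6→V_7: (6)(-3) − (6)(-6) = 18
V_7→V_8: (6)(-1) − (5)(-3) = 9
V_8→V_9: (5)(4) − (-4)(-1) = 16
V_9→V_1: (-4)(6) − (-6)(4) = 0
Σ = 125
Signed area = Σ/2 = 62.5 (positive ⇒ counter-clockwise traversal).

62.5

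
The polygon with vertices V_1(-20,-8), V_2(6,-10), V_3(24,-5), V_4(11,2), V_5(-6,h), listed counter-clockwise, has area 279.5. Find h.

The doubled signed area Σ (x_i y_{i+1} − x_{i+1} y_i) is linear in h.
With h=0 it equals 621; the coefficient of h is 31 (from the two edges through V_5).
So 31·h + 621 = 2·279.5 = 559 ⇒ h = -2.

-2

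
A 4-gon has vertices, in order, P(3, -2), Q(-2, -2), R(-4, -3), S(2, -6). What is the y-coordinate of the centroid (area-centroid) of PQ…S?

Apply the surveyor's formula. First the cross-terms c_i = x_i·y_{i+1} − x_{i+1}·y_i:
  -10, -2, 30, 14  ⇒  2A = 32, A = 16.
Then Σ (y_i + y_{i+1})·c_i = -332, so ȳ = -332 / (6·16) = -83/24.

-83/24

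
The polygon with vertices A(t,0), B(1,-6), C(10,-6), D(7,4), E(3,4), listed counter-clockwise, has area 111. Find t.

The doubled signed area Σ (x_i y_{i+1} − x_{i+1} y_i) is linear in t.
With t=0 it equals 152; the coefficient of t is -10 (from the two edges through A).
So -10·t + 152 = 2·111 = 222 ⇒ t = -7.

-7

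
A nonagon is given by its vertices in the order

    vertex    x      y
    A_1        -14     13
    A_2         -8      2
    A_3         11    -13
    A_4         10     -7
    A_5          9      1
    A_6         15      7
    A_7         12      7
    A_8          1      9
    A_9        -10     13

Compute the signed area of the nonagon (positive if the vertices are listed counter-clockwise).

Σ = (76) + (82) + (53) + (73) + (48) + (21) + (101) + (103) + (52) = 609
Signed area = Σ/2 = 304.5 (positive ⇒ counter-clockwise traversal).

304.5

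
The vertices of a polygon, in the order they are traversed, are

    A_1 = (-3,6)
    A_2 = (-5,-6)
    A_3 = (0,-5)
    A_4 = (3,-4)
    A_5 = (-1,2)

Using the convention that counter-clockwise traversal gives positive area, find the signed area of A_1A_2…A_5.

45

Cross-terms: 48, 25, 15, 2, 0  ⇒  Σ = 90
Signed area = Σ/2 = 45 (positive ⇒ counter-clockwise traversal).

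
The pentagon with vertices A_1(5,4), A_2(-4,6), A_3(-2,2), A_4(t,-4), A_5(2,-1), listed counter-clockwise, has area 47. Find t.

Write out the shoelace sum; only the two edges meeting at A_4 involve t:
2·Area = [((-2)·(-4) − t·2) + (t·(-1) − 2·(-4))] + 63
       = -3·t + 79 = 94
⇒ t = -5.

-5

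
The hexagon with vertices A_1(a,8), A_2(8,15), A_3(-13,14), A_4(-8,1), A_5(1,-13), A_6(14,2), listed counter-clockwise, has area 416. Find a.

7

The doubled signed area Σ (x_i y_{i+1} − x_{i+1} y_i) is linear in a.
With a=0 it equals 741; the coefficient of a is 13 (from the two edges through A_1).
So 13·a + 741 = 2·416 = 832 ⇒ a = 7.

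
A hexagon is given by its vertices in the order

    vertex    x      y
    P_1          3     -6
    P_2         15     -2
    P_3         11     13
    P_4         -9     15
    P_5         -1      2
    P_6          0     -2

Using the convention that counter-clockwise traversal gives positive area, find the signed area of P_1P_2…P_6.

Σ = (84) + (217) + (282) + (-3) + (2) + (6) = 588
Signed area = Σ/2 = 294 (positive ⇒ counter-clockwise traversal).

294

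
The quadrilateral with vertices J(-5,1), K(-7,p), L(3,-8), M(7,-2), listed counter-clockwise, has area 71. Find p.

Write out the shoelace sum; only the two edges meeting at K involve p:
2·Area = [((-5)·p − (-7)·1) + ((-7)·(-8) − 3·p)] + 47
       = -8·p + 110 = 142
⇒ p = -4.

-4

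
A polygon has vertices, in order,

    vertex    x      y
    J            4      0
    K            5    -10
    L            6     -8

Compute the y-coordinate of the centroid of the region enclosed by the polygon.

Apply the surveyor's formula. First the cross-terms c_i = x_i·y_{i+1} − x_{i+1}·y_i:
  -40, 20, 32  ⇒  2A = 12, A = 6.
Then Σ (y_i + y_{i+1})·c_i = -216, so ȳ = -216 / (6·6) = -6.

-6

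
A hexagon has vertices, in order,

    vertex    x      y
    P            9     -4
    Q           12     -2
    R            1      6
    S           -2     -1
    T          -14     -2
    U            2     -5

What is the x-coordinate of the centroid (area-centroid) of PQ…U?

35/18

Apply the shoelace formula. First the cross-terms c_i = x_i·y_{i+1} − x_{i+1}·y_i:
  30, 74, 11, -10, 74, 37  ⇒  2A = 216, A = 108.
Then Σ (x_i + x_{i+1})·c_i = 1260, so x̄ = 1260 / (6·108) = 35/18.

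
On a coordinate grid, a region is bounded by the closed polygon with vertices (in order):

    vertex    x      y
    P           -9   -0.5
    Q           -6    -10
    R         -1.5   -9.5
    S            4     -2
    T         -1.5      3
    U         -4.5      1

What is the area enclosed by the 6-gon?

Σ = (87) + (42) + (41) + (9) + (12) + (11.25) = 202.25
Area = |Σ|/2 = 101.125.

101.125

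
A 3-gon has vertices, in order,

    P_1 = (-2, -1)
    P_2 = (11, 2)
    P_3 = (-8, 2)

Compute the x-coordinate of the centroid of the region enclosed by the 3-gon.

Apply the surveyor's formula. First the cross-terms c_i = x_i·y_{i+1} − x_{i+1}·y_i:
  7, 38, 12  ⇒  2A = 57, A = 28.5.
Then Σ (x_i + x_{i+1})·c_i = 57, so x̄ = 57 / (6·28.5) = 1/3.

1/3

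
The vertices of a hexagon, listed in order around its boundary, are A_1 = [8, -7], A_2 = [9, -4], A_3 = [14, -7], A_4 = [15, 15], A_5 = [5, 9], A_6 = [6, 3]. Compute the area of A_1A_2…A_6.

Cross-terms: 31, -7, 315, 60, -39, -66  ⇒  Σ = 294
Area = |Σ|/2 = 147.

147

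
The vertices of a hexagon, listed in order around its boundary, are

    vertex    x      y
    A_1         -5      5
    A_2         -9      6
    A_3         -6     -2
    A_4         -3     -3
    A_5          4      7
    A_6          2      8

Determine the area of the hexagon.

Apply the shoelace (surveyor's) formula: 2A = Σ (x_i·y_{i+1} − x_{i+1}·y_i), indices taken mod 6.
A_1→A_2: (-5)(6) − (-9)(5) = 15
A_2→A_3: (-9)(-2) − (-6)(6) = 54
A_3→A_4: (-6)(-3) − (-3)(-2) = 12
A_4→A_5: (-3)(7) − (4)(-3) = -9
A_5→A_6: (4)(8) − (2)(7) = 18
A_6→A_1: (2)(5) − (-5)(8) = 50
Σ = 140
Area = |Σ|/2 = 70.

70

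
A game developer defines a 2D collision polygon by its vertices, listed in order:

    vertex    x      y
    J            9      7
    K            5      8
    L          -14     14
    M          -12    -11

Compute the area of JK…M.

278

Apply the shoelace formula: 2A = Σ (x_i·y_{i+1} − x_{i+1}·y_i), indices taken mod 4.
Cross-terms: 37, 182, 322, 15  ⇒  Σ = 556
Area = |Σ|/2 = 278.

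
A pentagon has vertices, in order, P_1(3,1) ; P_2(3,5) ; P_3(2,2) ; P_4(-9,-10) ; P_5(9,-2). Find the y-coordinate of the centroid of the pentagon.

Apply the shoelace formula. First the cross-terms c_i = x_i·y_{i+1} − x_{i+1}·y_i:
  12, -4, -2, 108, 15  ⇒  2A = 129, A = 64.5.
Then Σ (y_i + y_{i+1})·c_i = -1251, so ȳ = -1251 / (6·64.5) = -139/43.

-139/43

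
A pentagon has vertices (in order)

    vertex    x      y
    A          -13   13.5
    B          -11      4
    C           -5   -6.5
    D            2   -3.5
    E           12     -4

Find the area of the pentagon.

Apply Gauss's area formula: 2A = Σ (x_i·y_{i+1} − x_{i+1}·y_i), indices taken mod 5.
Σ = (96.5) + (91.5) + (30.5) + (34) + (110) = 362.5
Area = |Σ|/2 = 181.25.

181.25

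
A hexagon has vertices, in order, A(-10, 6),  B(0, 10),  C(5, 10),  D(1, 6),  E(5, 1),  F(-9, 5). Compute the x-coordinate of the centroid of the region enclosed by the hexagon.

-212/129

Apply the shoelace formula. First the cross-terms c_i = x_i·y_{i+1} − x_{i+1}·y_i:
  -100, -50, 20, -29, 34, -4  ⇒  2A = -129, A = -64.5.
Then Σ (x_i + x_{i+1})·c_i = 636, so x̄ = 636 / (6·(-64.5)) = -212/129.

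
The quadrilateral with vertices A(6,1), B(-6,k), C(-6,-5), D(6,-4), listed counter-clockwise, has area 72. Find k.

The doubled signed area Σ (x_i y_{i+1} − x_{i+1} y_i) is linear in k.
With k=0 it equals 120; the coefficient of k is 12 (from the two edges through B).
So 12·k + 120 = 2·72 = 144 ⇒ k = 2.

2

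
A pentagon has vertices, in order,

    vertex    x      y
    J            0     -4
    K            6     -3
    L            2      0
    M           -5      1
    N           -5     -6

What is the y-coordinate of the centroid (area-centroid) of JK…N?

-559/261

Apply the shoelace (surveyor's) formula. First the cross-terms c_i = x_i·y_{i+1} − x_{i+1}·y_i:
  24, 6, 2, 35, 20  ⇒  2A = 87, A = 43.5.
Then Σ (y_i + y_{i+1})·c_i = -559, so ȳ = -559 / (6·43.5) = -559/261.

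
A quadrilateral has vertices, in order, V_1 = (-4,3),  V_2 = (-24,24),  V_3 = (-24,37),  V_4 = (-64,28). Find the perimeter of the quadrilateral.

|V_1V_2| = √((-20)² + (21)²) = √841 = 29
|V_2V_3| = √((0)² + (13)²) = √169 = 13
|V_3V_4| = √((-40)² + (-9)²) = √1681 = 41
|V_4V_1| = √((60)² + (-25)²) = √4225 = 65
Perimeter = 29 + 13 + 41 + 65 = 148.

148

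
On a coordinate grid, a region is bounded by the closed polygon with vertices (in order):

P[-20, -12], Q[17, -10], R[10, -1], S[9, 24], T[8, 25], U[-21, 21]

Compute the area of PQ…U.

Apply the surveyor's formula: 2A = Σ (x_i·y_{i+1} − x_{i+1}·y_i), indices taken mod 6.
Cross-terms: 404, 83, 249, 33, 693, 672  ⇒  Σ = 2134
Area = |Σ|/2 = 1067.

1067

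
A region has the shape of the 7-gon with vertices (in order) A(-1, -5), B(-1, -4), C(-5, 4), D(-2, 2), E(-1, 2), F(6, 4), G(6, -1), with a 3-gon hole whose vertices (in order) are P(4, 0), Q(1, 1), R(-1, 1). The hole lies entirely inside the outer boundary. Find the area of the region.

52

Outer boundary:
A→B: (-1)(-4) − (-1)(-5) = -1
B→C: (-1)(4) − (-5)(-4) = -24
C→D: (-5)(2) − (-2)(4) = -2
D→E: (-2)(2) − (-1)(2) = -2
E→F: (-1)(4) − (6)(2) = -16
F→G: (6)(-1) − (6)(4) = -30
G→A: (6)(-5) − (-1)(-1) = -31
Σ = -106
Area = |Σ|/2 = 53.
Hole:
P→Q: (4)(1) − (1)(0) = 4
Q→R: (1)(1) − (-1)(1) = 2
R→P: (-1)(0) − (4)(1) = -4
Σ = 2
Area = |Σ|/2 = 1.
Net area = 53 − 1 = 52.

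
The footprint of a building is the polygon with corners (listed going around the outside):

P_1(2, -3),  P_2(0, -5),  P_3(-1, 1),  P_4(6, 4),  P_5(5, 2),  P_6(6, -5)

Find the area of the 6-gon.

Apply the shoelace formula: 2A = Σ (x_i·y_{i+1} − x_{i+1}·y_i), indices taken mod 6.
Σ = (-10) + (-5) + (-10) + (-8) + (-37) + (-8) = -78
Area = |Σ|/2 = 39.

39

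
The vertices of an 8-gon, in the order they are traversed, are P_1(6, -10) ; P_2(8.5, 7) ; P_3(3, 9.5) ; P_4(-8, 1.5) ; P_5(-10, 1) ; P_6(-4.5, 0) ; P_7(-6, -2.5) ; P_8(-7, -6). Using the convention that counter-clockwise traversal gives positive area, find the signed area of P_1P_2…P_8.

207.25

Cross-terms: 127, 59.75, 80.5, 7, 4.5, 11.25, 18.5, 106  ⇒  Σ = 414.5
Signed area = Σ/2 = 207.25 (positive ⇒ counter-clockwise traversal).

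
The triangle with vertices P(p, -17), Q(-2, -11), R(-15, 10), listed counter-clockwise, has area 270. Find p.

-24

Write out the shoelace sum; only the two edges meeting at P involve p:
2·Area = [((-15)·(-17) − p·10) + (p·(-11) − (-2)·(-17))] + -185
       = -21·p + 36 = 540
⇒ p = -24.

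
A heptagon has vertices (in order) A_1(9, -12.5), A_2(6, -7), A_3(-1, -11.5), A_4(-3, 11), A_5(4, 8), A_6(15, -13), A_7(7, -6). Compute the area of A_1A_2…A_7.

191

A_1→A_2: (9)(-7) − (6)(-12.5) = 12
A_2→A_3: (6)(-11.5) − (-1)(-7) = -76
A_3→A_4: (-1)(11) − (-3)(-11.5) = -45.5
A_4→A_5: (-3)(8) − (4)(11) = -68
A_5→A_6: (4)(-13) − (15)(8) = -172
A_6→A_7: (15)(-6) − (7)(-13) = 1
A_7→A_1: (7)(-12.5) − (9)(-6) = -33.5
Σ = -382
Area = |Σ|/2 = 191.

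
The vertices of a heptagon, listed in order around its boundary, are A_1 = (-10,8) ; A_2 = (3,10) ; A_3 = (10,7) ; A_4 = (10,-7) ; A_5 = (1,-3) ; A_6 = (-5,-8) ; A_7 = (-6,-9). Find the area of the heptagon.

Apply the surveyor's formula: 2A = Σ (x_i·y_{i+1} − x_{i+1}·y_i), indices taken mod 7.
Cross-terms: -124, -79, -140, -23, -23, -3, -138  ⇒  Σ = -530
Area = |Σ|/2 = 265.

265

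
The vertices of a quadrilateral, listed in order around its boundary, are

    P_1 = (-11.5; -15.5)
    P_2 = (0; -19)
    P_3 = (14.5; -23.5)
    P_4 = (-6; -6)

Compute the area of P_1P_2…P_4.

Apply the surveyor's formula: 2A = Σ (x_i·y_{i+1} − x_{i+1}·y_i), indices taken mod 4.
Σ = (218.5) + (275.5) + (-228) + (24) = 290
Area = |Σ|/2 = 145.

145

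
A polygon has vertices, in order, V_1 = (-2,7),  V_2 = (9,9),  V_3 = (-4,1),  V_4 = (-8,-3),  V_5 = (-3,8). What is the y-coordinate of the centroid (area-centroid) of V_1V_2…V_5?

221/47

Apply the surveyor's formula. First the cross-terms c_i = x_i·y_{i+1} − x_{i+1}·y_i:
  -81, 45, 20, -73, -5  ⇒  2A = -94, A = -47.
Then Σ (y_i + y_{i+1})·c_i = -1326, so ȳ = -1326 / (6·(-47)) = 221/47.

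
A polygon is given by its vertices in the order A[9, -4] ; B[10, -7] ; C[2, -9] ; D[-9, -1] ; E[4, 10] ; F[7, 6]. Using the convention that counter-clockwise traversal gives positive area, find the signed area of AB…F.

Apply Gauss's area formula: 2A = Σ (x_i·y_{i+1} − x_{i+1}·y_i), indices taken mod 6.
Cross-terms: -23, -76, -83, -86, -46, -82  ⇒  Σ = -396
Signed area = Σ/2 = -198 (negative ⇒ clockwise traversal).

-198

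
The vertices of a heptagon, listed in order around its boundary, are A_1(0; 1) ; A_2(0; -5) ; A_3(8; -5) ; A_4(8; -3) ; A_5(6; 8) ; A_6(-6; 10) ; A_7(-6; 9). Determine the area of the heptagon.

Σ = (0) + (40) + (16) + (82) + (108) + (6) + (-6) = 246
Area = |Σ|/2 = 123.

123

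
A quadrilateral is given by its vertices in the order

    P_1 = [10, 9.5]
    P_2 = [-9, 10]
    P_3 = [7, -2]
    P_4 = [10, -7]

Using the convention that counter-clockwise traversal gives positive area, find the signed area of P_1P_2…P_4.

Cross-terms: 185.5, -52, -29, 165  ⇒  Σ = 269.5
Signed area = Σ/2 = 134.75 (positive ⇒ counter-clockwise traversal).

134.75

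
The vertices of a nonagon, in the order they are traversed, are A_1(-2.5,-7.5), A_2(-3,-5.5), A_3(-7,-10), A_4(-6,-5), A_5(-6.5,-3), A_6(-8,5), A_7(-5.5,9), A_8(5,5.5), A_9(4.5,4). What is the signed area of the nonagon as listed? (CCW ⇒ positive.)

-130.75

Apply the shoelace formula: 2A = Σ (x_i·y_{i+1} − x_{i+1}·y_i), indices taken mod 9.
Cross-terms: -8.75, -8.5, -25, -14.5, -56.5, -44.5, -75.25, -4.75, -23.75  ⇒  Σ = -261.5
Signed area = Σ/2 = -130.75 (negative ⇒ clockwise traversal).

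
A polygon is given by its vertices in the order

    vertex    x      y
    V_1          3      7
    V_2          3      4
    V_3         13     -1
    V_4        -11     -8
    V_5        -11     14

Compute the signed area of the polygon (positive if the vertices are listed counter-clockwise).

-270

Apply Gauss's area formula: 2A = Σ (x_i·y_{i+1} − x_{i+1}·y_i), indices taken mod 5.
Cross-terms: -9, -55, -115, -242, -119  ⇒  Σ = -540
Signed area = Σ/2 = -270 (negative ⇒ clockwise traversal).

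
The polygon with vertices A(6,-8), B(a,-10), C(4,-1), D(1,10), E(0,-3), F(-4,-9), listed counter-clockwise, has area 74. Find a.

Write out the shoelace sum; only the two edges meeting at B involve a:
2·Area = [(6·(-10) − a·(-8)) + (a·(-1) − 4·(-10))] + 112
       = 7·a + 92 = 148
⇒ a = 8.

8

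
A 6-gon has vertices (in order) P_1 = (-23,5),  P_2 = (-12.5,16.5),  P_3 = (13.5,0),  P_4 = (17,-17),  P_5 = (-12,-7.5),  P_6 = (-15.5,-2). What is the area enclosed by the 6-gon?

658.25

Apply the shoelace (surveyor's) formula: 2A = Σ (x_i·y_{i+1} − x_{i+1}·y_i), indices taken mod 6.
P_1→P_2: (-23)(16.5) − (-12.5)(5) = -317
P_2→P_3: (-12.5)(0) − (13.5)(16.5) = -222.75
P_3→P_4: (13.5)(-17) − (17)(0) = -229.5
P_4→P_5: (17)(-7.5) − (-12)(-17) = -331.5
P_5→P_6: (-12)(-2) − (-15.5)(-7.5) = -92.25
P_6→P_1: (-15.5)(5) − (-23)(-2) = -123.5
Σ = -1316.5
Area = |Σ|/2 = 658.25.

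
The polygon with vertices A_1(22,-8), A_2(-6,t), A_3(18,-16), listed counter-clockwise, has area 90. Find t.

-19

Write out the shoelace sum; only the two edges meeting at A_2 involve t:
2·Area = [(22·t − (-6)·(-8)) + ((-6)·(-16) − 18·t)] + 208
       = 4·t + 256 = 180
⇒ t = -19.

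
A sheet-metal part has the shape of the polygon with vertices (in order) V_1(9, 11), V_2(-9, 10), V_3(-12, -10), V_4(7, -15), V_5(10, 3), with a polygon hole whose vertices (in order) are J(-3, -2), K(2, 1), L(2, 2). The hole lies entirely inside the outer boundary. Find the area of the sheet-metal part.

449

Outer boundary:
Σ = (189) + (210) + (250) + (171) + (83) = 903
Area = |Σ|/2 = 451.5.
Hole:
Apply the surveyor's formula: 2A = Σ (x_i·y_{i+1} − x_{i+1}·y_i), indices taken mod 3.
J→K: (-3)(1) − (2)(-2) = 1
K→L: (2)(2) − (2)(1) = 2
L→J: (2)(-2) − (-3)(2) = 2
Σ = 5
Area = |Σ|/2 = 2.5.
Net area = 451.5 − 2.5 = 449.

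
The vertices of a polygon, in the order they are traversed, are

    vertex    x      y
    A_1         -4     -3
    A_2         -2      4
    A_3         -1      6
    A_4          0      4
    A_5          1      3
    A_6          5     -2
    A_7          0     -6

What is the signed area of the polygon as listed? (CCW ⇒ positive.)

Apply the shoelace (surveyor's) formula: 2A = Σ (x_i·y_{i+1} − x_{i+1}·y_i), indices taken mod 7.
Cross-terms: -22, -8, -4, -4, -17, -30, -24  ⇒  Σ = -109
Signed area = Σ/2 = -54.5 (negative ⇒ clockwise traversal).

-54.5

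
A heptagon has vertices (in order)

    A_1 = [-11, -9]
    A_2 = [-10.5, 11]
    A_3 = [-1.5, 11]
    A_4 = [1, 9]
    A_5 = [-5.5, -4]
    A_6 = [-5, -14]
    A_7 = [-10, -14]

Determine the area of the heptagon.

Apply Gauss's area formula: 2A = Σ (x_i·y_{i+1} − x_{i+1}·y_i), indices taken mod 7.
Σ = (-215.5) + (-99) + (-24.5) + (45.5) + (57) + (-70) + (-64) = -370.5
Area = |Σ|/2 = 185.25.

185.25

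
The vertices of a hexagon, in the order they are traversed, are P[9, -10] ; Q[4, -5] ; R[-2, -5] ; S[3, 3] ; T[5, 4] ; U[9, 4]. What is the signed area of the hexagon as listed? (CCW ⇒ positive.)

-85.5

Apply the surveyor's formula: 2A = Σ (x_i·y_{i+1} − x_{i+1}·y_i), indices taken mod 6.
Σ = (-5) + (-30) + (9) + (-3) + (-16) + (-126) = -171
Signed area = Σ/2 = -85.5 (negative ⇒ clockwise traversal).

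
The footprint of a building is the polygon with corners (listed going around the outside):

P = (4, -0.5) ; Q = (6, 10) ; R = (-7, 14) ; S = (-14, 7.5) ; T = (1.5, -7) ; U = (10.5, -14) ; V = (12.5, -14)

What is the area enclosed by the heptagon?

Apply the shoelace formula: 2A = Σ (x_i·y_{i+1} − x_{i+1}·y_i), indices taken mod 7.
Σ = (43) + (154) + (143.5) + (86.75) + (52.5) + (28) + (49.75) = 557.5
Area = |Σ|/2 = 278.75.

278.75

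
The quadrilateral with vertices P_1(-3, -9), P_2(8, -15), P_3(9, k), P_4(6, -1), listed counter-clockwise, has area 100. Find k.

7

The doubled signed area Σ (x_i y_{i+1} − x_{i+1} y_i) is linear in k.
With k=0 it equals 186; the coefficient of k is 2 (from the two edges through P_3).
So 2·k + 186 = 2·100 = 200 ⇒ k = 7.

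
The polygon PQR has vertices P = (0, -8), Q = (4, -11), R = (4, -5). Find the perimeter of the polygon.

|PQ| = √((4)² + (-3)²) = √25 = 5
|QR| = √((0)² + (6)²) = √36 = 6
|RP| = √((-4)² + (-3)²) = √25 = 5
Perimeter = 5 + 6 + 5 = 16.

16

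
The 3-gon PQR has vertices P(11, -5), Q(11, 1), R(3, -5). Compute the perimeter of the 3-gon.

24

|PQ| = √((0)² + (6)²) = √36 = 6
|QR| = √((-8)² + (-6)²) = √100 = 10
|RP| = √((8)² + (0)²) = √64 = 8
Perimeter = 6 + 10 + 8 = 24.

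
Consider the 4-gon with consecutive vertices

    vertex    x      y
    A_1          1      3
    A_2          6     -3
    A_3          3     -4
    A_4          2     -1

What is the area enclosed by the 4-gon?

A_1→A_2: (1)(-3) − (6)(3) = -21
A_2→A_3: (6)(-4) − (3)(-3) = -15
A_3→A_4: (3)(-1) − (2)(-4) = 5
A_4→A_1: (2)(3) − (1)(-1) = 7
Σ = -24
Area = |Σ|/2 = 12.

12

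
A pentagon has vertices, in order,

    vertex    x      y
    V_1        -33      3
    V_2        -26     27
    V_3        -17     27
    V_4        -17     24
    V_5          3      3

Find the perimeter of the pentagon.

|V_1V_2| = √((7)² + (24)²) = √625 = 25
|V_2V_3| = √((9)² + (0)²) = √81 = 9
|V_3V_4| = √((0)² + (-3)²) = √9 = 3
|V_4V_5| = √((20)² + (-21)²) = √841 = 29
|V_5V_1| = √((-36)² + (0)²) = √1296 = 36
Perimeter = 25 + 9 + 3 + 29 + 36 = 102.

102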